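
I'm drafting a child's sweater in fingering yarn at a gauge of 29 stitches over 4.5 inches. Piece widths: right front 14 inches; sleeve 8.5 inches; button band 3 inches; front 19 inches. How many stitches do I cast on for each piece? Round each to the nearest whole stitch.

Rate = 29/4.5 = 6.444 sts per in.
right front: 14 × 6.444 = 90.22 → 90.
sleeve: 8.5 × 6.444 = 54.78 → 55.
button band: 3 × 6.444 = 19.33 → 19.
front: 19 × 6.444 = 122.44 → 122.

right front 90; sleeve 55; button band 19; front 122.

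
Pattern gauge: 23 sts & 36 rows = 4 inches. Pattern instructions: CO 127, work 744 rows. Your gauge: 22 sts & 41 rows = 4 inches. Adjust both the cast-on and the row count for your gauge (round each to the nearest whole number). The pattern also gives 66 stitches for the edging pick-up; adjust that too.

Cast on 121 stitches; work 847 rows; edging pick-up 63 stitches.

Stitches: 127 × 22/23 = 121.48 → 121.
Rows: 744 × 41/36 = 847.33 → 847.
edging pick-up: 66 × 22/23 = 63.13 → 63.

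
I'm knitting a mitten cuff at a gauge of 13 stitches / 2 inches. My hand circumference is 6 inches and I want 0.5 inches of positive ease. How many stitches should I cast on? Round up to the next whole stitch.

43 stitches.

Finished = 6 + 0.5 = 6.5 in.
13 / 2 = 6.5 sts per inch.
6.50 × 6.5 = 42.25 sts.
→ 43 sts.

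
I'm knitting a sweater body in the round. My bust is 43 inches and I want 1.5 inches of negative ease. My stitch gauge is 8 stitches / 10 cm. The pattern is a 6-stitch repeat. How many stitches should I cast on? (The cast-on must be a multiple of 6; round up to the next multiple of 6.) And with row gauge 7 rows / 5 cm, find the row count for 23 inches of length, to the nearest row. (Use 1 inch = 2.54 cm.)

Finished = 43 − 1.5 = 41.5 inches.
41.5 inches × 2.54 = 105.41 cm.
8/10 = 0.8 sts per cm; 105.41 × 0.8 = 84.33 sts.
Next multiple of 6 → 90.
23 inches = 58.42 cm; × 1.4 = 81.79 → 82 rows.

Cast on 90 stitches; work 82 rows.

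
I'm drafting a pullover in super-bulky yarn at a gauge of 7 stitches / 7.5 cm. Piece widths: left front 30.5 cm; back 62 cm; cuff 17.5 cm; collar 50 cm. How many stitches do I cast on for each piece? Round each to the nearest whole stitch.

Rate = 7/7.5 = 0.933 sts per cm.
left front: 30.5 × 0.933 = 28.47 → 28.
back: 62 × 0.933 = 57.87 → 58.
cuff: 17.5 × 0.933 = 16.33 → 16.
collar: 50 × 0.933 = 46.67 → 47.

left front 28; back 58; cuff 16; collar 47.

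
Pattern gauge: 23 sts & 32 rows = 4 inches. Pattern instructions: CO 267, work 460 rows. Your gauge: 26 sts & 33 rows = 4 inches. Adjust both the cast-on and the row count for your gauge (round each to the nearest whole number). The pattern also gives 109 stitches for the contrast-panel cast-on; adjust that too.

Cast on 302 stitches; work 474 rows; contrast-panel cast-on 123 stitches.

Stitches: 267 × 26/23 = 301.83 → 302.
Rows: 460 × 33/32 = 474.38 → 474.
contrast-panel cast-on: 109 × 26/23 = 123.22 → 123.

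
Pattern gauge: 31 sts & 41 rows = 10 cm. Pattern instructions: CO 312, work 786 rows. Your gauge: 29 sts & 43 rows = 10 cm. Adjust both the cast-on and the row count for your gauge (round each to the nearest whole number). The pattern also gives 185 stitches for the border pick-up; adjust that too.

Stitches: 312 × 29/31 = 291.87 → 292.
Rows: 786 × 43/41 = 824.34 → 824.
border pick-up: 185 × 29/31 = 173.06 → 173.

Cast on 292 stitches; work 824 rows; border pick-up 173 stitches.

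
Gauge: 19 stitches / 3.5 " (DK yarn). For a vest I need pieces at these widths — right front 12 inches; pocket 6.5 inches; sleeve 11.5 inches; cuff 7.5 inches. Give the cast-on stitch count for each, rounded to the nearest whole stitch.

Rate = 19/3.5 = 5.429 sts per in.
right front: 12 × 5.429 = 65.14 → 65.
pocket: 6.5 × 5.429 = 35.29 → 35.
sleeve: 11.5 × 5.429 = 62.43 → 62.
cuff: 7.5 × 5.429 = 40.71 → 41.

right front 65; pocket 35; sleeve 62; cuff 41.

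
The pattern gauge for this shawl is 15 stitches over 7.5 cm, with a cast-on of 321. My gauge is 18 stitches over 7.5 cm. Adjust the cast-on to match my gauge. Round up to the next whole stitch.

Scale factor = 18 / 15 = 1.200.
321 × 18 / 15 = 385.20 sts.
→ 386 sts.

Cast on 386 stitches.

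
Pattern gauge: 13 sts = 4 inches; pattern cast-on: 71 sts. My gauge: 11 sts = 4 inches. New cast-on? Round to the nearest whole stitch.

Scale factor = 11 / 13 = 0.846.
71 × 11 / 13 = 60.08 sts.
→ 60 sts.

CO 60 sts.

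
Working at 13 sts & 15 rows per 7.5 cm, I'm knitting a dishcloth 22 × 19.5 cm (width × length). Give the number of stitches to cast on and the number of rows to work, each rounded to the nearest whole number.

Stitch gauge = 13/7.5 = 1.733 sts/cm; 22 × 1.733 = 38.13 → 38 sts.
Row gauge = 15/7.5 = 2 rows/cm; 19.5 × 2 = 39.00 → 39 rows.

Cast on 38 stitches and work 39 rows.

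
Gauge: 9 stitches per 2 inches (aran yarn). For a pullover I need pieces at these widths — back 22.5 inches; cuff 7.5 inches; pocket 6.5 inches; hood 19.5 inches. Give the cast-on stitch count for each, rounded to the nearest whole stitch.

Rate = 9/2 = 4.5 sts per in.
back: 22.5 × 4.5 = 101.25 → 101.
cuff: 7.5 × 4.5 = 33.75 → 34.
pocket: 6.5 × 4.5 = 29.25 → 29.
hood: 19.5 × 4.5 = 87.75 → 88.

back 101; cuff 34; pocket 29; hood 88.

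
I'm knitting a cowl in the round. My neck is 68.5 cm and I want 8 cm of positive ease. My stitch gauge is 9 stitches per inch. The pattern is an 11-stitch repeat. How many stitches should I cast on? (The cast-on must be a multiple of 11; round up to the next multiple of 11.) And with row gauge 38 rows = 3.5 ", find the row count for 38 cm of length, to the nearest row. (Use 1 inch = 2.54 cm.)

Finished = 68.5 + 8 = 76.5 cm.
76.5 cm × 1/2.54 = 30.12 inches.
9/1 = 9 sts per in; 30.12 × 9 = 271.06 sts.
Next multiple of 11 → 275.
38 cm = 14.96 inches; × 10.857 = 162.43 → 162 rows.

Cast on 275 stitches; work 162 rows.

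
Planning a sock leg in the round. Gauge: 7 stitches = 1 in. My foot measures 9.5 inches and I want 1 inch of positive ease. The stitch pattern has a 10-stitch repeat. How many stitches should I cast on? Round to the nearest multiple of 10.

70 stitches.

Finished = 9.5 + 1 = 10.5 inches.
7 / 1 = 7 sts/in.
10.5 × 7 = 73.50 sts.
Nearest multiple of 10: 70.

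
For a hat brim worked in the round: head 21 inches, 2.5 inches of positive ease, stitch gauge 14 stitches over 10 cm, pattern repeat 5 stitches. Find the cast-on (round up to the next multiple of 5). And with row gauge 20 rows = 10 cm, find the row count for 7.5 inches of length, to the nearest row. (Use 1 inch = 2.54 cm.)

Finished = 21 + 2.5 = 23.5 inches.
23.5 inches × 2.54 = 59.69 cm.
14/10 = 1.4 sts per cm; 59.69 × 1.4 = 83.57 sts.
Next multiple of 5 → 85.
7.5 inches = 19.05 cm; × 2 = 38.10 → 38 rows.

Cast on 85 stitches; work 38 rows.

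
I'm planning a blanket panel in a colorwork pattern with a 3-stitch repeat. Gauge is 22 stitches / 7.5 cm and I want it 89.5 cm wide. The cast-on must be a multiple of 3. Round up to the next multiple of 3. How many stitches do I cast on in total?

22 / 7.5 = 2.933 sts per cm.
89.5 × 2.933 = 262.53 sts.
Next multiple of 3: 264.

264 stitches.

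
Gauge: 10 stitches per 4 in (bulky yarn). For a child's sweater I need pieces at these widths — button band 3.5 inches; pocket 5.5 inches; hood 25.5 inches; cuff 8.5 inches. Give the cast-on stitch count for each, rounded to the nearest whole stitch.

Rate = 10/4 = 2.5 sts per in.
button band: 3.5 × 2.5 = 8.75 → 9.
pocket: 5.5 × 2.5 = 13.75 → 14.
hood: 25.5 × 2.5 = 63.75 → 64.
cuff: 8.5 × 2.5 = 21.25 → 21.

button band 9; pocket 14; hood 64; cuff 21.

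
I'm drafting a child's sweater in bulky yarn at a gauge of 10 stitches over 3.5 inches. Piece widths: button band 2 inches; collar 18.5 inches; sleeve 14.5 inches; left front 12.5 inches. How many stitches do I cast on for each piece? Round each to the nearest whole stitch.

button band 6; collar 53; sleeve 41; left front 36.

Rate = 10/3.5 = 2.857 sts per in.
button band: 2 × 2.857 = 5.71 → 6.
collar: 18.5 × 2.857 = 52.86 → 53.
sleeve: 14.5 × 2.857 = 41.43 → 41.
left front: 12.5 × 2.857 = 35.71 → 36.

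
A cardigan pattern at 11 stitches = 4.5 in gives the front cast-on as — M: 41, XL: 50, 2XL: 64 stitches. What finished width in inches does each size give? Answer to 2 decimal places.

M 16.77 inches; XL 20.45 inches; 2XL 26.18 inches.

11/4.5 = 2.444 sts per in.
M: 41 / 2.444 = 16.773 → 16.77 in.
XL: 50 / 2.444 = 20.455 → 20.45 in.
2XL: 64 / 2.444 = 26.182 → 26.18 in.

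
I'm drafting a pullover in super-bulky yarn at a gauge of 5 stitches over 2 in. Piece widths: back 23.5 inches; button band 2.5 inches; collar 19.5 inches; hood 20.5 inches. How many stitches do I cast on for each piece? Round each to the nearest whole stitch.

Rate = 5/2 = 2.5 sts per in.
back: 23.5 × 2.5 = 58.75 → 59.
button band: 2.5 × 2.5 = 6.25 → 6.
collar: 19.5 × 2.5 = 48.75 → 49.
hood: 20.5 × 2.5 = 51.25 → 51.

back 59; button band 6; collar 49; hood 51.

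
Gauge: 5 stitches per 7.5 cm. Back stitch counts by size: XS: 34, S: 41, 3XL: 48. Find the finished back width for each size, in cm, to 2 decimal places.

XS 51.00 cm; S 61.50 cm; 3XL 72.00 cm.

5/7.5 = 0.667 sts per cm.
XS: 34 / 0.667 = 51.000 → 51.00 cm.
S: 41 / 0.667 = 61.500 → 61.50 cm.
3XL: 48 / 0.667 = 72.000 → 72.00 cm.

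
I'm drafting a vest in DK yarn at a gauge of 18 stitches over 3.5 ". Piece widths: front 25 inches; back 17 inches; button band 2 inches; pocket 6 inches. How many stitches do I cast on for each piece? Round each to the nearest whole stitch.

front 129; back 87; button band 10; pocket 31.

Rate = 18/3.5 = 5.143 sts per in.
front: 25 × 5.143 = 128.57 → 129.
back: 17 × 5.143 = 87.43 → 87.
button band: 2 × 5.143 = 10.29 → 10.
pocket: 6 × 5.143 = 30.86 → 31.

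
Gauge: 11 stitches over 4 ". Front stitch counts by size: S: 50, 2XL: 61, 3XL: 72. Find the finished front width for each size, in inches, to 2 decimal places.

11/4 = 2.75 sts per in.
S: 50 / 2.75 = 18.182 → 18.18 in.
2XL: 61 / 2.75 = 22.182 → 22.18 in.
3XL: 72 / 2.75 = 26.182 → 26.18 in.

S 18.18 inches; 2XL 22.18 inches; 3XL 26.18 inches.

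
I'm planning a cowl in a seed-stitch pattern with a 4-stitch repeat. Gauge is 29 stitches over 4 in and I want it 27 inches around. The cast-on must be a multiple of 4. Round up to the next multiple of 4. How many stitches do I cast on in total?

Cast on 196 stitches.

29 / 4 = 7.25 sts per inch.
27 × 7.25 = 195.75 sts.
Next multiple of 4: 196.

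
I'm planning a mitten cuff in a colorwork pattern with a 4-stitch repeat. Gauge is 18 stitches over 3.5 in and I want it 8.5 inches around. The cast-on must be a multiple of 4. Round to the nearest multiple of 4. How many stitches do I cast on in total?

18 / 3.5 = 5.143 sts per inch.
8.5 × 5.143 = 43.71 sts.
Nearest multiple of 4: 44.

Cast on 44 stitches.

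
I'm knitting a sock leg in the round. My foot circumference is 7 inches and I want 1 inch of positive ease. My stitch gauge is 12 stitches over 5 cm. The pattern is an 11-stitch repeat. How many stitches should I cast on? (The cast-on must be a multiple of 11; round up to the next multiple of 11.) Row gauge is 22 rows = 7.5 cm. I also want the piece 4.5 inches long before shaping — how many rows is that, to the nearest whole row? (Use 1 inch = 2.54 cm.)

Finished = 7 + 1 = 8 inches.
8 inches × 2.54 = 20.32 cm.
12/5 = 2.4 sts per cm; 20.32 × 2.4 = 48.77 sts.
Next multiple of 11 → 55.
4.5 inches = 11.43 cm; × 2.933 = 33.53 → 34 rows.

Cast on 55 stitches; work 34 rows.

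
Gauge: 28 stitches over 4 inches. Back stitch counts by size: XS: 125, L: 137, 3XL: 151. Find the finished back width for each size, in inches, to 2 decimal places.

28/4 = 7 sts per in.
XS: 125 / 7 = 17.857 → 17.86 in.
L: 137 / 7 = 19.571 → 19.57 in.
3XL: 151 / 7 = 21.571 → 21.57 in.

XS 17.86 inches; L 19.57 inches; 3XL 21.57 inches.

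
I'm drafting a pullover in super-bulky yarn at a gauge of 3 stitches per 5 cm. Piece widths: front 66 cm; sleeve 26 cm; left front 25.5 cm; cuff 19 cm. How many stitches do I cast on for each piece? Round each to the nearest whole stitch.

front 40; sleeve 16; left front 15; cuff 11.

Rate = 3/5 = 0.6 sts per cm.
front: 66 × 0.6 = 39.60 → 40.
sleeve: 26 × 0.6 = 15.60 → 16.
left front: 25.5 × 0.6 = 15.30 → 15.
cuff: 19 × 0.6 = 11.40 → 11.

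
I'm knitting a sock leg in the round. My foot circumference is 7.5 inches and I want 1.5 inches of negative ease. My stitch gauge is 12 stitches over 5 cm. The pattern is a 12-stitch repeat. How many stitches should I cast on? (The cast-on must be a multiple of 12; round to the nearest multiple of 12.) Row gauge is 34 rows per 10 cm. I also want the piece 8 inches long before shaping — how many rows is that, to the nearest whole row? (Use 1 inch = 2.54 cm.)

Cast on 36 stitches; work 69 rows.

Finished = 7.5 − 1.5 = 6 inches.
6 inches × 2.54 = 15.24 cm.
12/5 = 2.4 sts per cm; 15.24 × 2.4 = 36.58 sts.
Nearest multiple of 12 → 36.
8 inches = 20.32 cm; × 3.4 = 69.09 → 69 rows.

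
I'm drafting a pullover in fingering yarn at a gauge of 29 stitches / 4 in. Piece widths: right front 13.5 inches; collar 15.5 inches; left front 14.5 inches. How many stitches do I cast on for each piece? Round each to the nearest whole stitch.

Rate = 29/4 = 7.25 sts per in.
right front: 13.5 × 7.25 = 97.88 → 98.
collar: 15.5 × 7.25 = 112.38 → 112.
left front: 14.5 × 7.25 = 105.12 → 105.

right front 98; collar 112; left front 105.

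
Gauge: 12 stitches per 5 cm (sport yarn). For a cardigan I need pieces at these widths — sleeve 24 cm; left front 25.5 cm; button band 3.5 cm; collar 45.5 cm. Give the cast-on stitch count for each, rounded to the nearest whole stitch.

Rate = 12/5 = 2.4 sts per cm.
sleeve: 24 × 2.4 = 57.60 → 58.
left front: 25.5 × 2.4 = 61.20 → 61.
button band: 3.5 × 2.4 = 8.40 → 8.
collar: 45.5 × 2.4 = 109.20 → 109.

sleeve 58; left front 61; button band 8; collar 109.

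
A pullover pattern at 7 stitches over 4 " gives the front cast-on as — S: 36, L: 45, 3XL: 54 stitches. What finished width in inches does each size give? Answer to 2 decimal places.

S 20.57 inches; L 25.71 inches; 3XL 30.86 inches.

7/4 = 1.75 sts per in.
S: 36 / 1.75 = 20.571 → 20.57 in.
L: 45 / 1.75 = 25.714 → 25.71 in.
3XL: 54 / 1.75 = 30.857 → 30.86 in.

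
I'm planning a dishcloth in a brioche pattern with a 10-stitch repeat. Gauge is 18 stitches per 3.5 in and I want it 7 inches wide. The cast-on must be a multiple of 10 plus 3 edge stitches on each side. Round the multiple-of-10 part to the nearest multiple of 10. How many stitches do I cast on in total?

Cast on 36 stitches.

18 / 3.5 = 5.143 sts per inch.
7 × 5.143 = 36.00 sts.
Less 6 edge sts → 30.00 for the repeat.
Nearest multiple of 10: 30.
Add back 6 edge sts → 36.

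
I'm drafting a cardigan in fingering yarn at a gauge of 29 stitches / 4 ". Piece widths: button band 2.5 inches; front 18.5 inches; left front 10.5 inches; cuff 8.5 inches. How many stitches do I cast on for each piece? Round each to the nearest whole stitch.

Rate = 29/4 = 7.25 sts per in.
button band: 2.5 × 7.25 = 18.12 → 18.
front: 18.5 × 7.25 = 134.12 → 134.
left front: 10.5 × 7.25 = 76.12 → 76.
cuff: 8.5 × 7.25 = 61.62 → 62.

button band 18; front 134; left front 76; cuff 62.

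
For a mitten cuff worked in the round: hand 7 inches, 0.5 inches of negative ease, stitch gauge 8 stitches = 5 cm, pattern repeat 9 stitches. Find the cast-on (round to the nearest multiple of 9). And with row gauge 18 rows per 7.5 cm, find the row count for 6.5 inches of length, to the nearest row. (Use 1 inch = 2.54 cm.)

Cast on 27 stitches; work 40 rows.

Finished = 7 − 0.5 = 6.5 inches.
6.5 inches × 2.54 = 16.51 cm.
8/5 = 1.6 sts per cm; 16.51 × 1.6 = 26.42 sts.
Nearest multiple of 9 → 27.
6.5 inches = 16.51 cm; × 2.4 = 39.62 → 40 rows.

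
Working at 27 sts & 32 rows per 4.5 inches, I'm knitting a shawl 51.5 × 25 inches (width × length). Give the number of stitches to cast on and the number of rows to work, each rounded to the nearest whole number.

Cast on 309 stitches and work 178 rows.

Stitch gauge = 27/4.5 = 6 sts/in; 51.5 × 6 = 309.00 → 309 sts.
Row gauge = 32/4.5 = 7.111 rows/in; 25 × 7.111 = 177.78 → 178 rows.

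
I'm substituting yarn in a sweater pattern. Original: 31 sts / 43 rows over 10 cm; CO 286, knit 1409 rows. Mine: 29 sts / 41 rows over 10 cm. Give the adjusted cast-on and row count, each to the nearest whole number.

Cast on 268 stitches; work 1343 rows.

Stitches: 286 × 29/31 = 267.55 → 268.
Rows: 1409 × 41/43 = 1343.47 → 1343.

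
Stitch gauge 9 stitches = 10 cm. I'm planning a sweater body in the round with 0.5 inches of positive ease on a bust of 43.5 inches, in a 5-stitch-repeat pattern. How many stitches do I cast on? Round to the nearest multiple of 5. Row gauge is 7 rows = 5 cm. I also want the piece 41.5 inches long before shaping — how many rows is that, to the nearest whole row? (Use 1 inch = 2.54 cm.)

Finished = 43.5 + 0.5 = 44 inches.
44 inches × 2.54 = 111.76 cm.
9/10 = 0.9 sts per cm; 111.76 × 0.9 = 100.58 sts.
Nearest multiple of 5 → 100.
41.5 inches = 105.41 cm; × 1.4 = 147.57 → 148 rows.

Cast on 100 stitches; work 148 rows.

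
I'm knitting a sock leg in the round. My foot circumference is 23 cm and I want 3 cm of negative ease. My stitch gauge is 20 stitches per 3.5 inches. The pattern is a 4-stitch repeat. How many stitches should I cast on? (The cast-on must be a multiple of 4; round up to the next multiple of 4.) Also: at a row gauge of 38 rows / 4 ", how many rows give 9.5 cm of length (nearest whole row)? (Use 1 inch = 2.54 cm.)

Cast on 48 stitches; work 36 rows.

Finished = 23 − 3 = 20 cm.
20 cm × 1/2.54 = 7.87 inches.
20/3.5 = 5.714 sts per in; 7.87 × 5.714 = 44.99 sts.
Next multiple of 4 → 48.
9.5 cm = 3.74 inches; × 9.5 = 35.53 → 36 rows.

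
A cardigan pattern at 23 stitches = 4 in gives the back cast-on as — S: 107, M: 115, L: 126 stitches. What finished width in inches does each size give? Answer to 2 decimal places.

23/4 = 5.75 sts per in.
S: 107 / 5.75 = 18.609 → 18.61 in.
M: 115 / 5.75 = 20.000 → 20.00 in.
L: 126 / 5.75 = 21.913 → 21.91 in.

S 18.61 inches; M 20.00 inches; L 21.91 inches.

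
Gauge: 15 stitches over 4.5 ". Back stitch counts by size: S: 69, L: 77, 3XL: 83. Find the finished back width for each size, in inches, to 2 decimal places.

15/4.5 = 3.333 sts per in.
S: 69 / 3.333 = 20.700 → 20.70 in.
L: 77 / 3.333 = 23.100 → 23.10 in.
3XL: 83 / 3.333 = 24.900 → 24.90 in.

S 20.70 inches; L 23.10 inches; 3XL 24.90 inches.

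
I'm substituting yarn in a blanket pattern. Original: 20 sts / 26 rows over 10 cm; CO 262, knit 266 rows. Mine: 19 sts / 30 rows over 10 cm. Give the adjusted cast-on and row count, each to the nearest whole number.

Stitches: 262 × 19/20 = 248.90 → 249.
Rows: 266 × 30/26 = 306.92 → 307.

Cast on 249 stitches; work 307 rows.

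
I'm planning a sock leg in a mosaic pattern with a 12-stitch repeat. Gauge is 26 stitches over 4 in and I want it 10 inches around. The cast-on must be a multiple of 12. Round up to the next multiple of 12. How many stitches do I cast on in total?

72 stitches.

26 / 4 = 6.5 sts per inch.
10 × 6.5 = 65.00 sts.
Next multiple of 12: 72.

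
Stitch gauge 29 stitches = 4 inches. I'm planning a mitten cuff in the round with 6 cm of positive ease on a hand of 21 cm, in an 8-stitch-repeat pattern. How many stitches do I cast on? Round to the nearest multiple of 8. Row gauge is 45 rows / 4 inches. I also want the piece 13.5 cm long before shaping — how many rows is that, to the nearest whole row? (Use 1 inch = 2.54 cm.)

Finished = 21 + 6 = 27 cm.
27 cm × 1/2.54 = 10.63 inches.
29/4 = 7.25 sts per in; 10.63 × 7.25 = 77.07 sts.
Nearest multiple of 8 → 80.
13.5 cm = 5.31 inches; × 11.25 = 59.79 → 60 rows.

Cast on 80 stitches; work 60 rows.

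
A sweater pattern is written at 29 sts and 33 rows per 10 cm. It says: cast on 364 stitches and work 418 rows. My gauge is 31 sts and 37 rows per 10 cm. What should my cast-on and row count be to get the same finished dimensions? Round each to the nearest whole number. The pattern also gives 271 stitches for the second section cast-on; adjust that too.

Stitches: 364 × 31/29 = 389.10 → 389.
Rows: 418 × 37/33 = 468.67 → 469.
second section cast-on: 271 × 31/29 = 289.69 → 290.

Cast on 389 stitches; work 469 rows; second section cast-on 290 stitches.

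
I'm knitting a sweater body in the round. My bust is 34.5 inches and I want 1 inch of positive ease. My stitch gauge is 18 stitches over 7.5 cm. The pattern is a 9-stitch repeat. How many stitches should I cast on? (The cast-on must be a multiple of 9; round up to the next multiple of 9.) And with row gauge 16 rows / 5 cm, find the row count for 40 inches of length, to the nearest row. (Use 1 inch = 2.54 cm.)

Finished = 34.5 + 1 = 35.5 inches.
35.5 inches × 2.54 = 90.17 cm.
18/7.5 = 2.4 sts per cm; 90.17 × 2.4 = 216.41 sts.
Next multiple of 9 → 225.
40 inches = 101.60 cm; × 3.2 = 325.12 → 325 rows.

Cast on 225 stitches; work 325 rows.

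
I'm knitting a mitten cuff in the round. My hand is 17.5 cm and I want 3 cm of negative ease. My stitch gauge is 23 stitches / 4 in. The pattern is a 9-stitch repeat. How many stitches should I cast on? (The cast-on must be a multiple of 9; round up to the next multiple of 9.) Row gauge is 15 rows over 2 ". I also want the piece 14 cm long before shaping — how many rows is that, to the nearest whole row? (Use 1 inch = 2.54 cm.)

Finished = 17.5 − 3 = 14.5 cm.
14.5 cm × 1/2.54 = 5.71 inches.
23/4 = 5.75 sts per in; 5.71 × 5.75 = 32.82 sts.
Next multiple of 9 → 36.
14 cm = 5.51 inches; × 7.5 = 41.34 → 41 rows.

Cast on 36 stitches; work 41 rows.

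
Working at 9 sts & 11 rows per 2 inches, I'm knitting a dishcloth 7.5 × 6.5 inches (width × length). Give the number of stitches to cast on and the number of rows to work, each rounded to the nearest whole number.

Stitch gauge = 9/2 = 4.5 sts/in; 7.5 × 4.5 = 33.75 → 34 sts.
Row gauge = 11/2 = 5.5 rows/in; 6.5 × 5.5 = 35.75 → 36 rows.

Cast on 34 stitches and work 36 rows.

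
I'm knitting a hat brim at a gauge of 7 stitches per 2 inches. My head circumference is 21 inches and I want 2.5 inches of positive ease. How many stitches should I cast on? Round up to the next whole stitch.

83 stitches.

Finished = 21 + 2.5 = 23.5 in.
7 / 2 = 3.5 sts per inch.
23.50 × 3.5 = 82.25 sts.
→ 83 sts.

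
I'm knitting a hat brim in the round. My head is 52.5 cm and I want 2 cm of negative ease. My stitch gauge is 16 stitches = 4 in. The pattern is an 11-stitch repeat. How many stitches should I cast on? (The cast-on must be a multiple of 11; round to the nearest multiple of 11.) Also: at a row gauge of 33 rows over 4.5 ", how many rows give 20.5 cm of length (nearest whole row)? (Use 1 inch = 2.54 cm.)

Finished = 52.5 − 2 = 50.5 cm.
50.5 cm × 1/2.54 = 19.88 inches.
16/4 = 4 sts per in; 19.88 × 4 = 79.53 sts.
Nearest multiple of 11 → 77.
20.5 cm = 8.07 inches; × 7.333 = 59.19 → 59 rows.

Cast on 77 stitches; work 59 rows.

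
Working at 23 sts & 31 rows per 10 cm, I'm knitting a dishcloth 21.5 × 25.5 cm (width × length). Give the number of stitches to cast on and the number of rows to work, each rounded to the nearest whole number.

Cast on 49 stitches and work 79 rows.

Stitch gauge = 23/10 = 2.3 sts/cm; 21.5 × 2.3 = 49.45 → 49 sts.
Row gauge = 31/10 = 3.1 rows/cm; 25.5 × 3.1 = 79.05 → 79 rows.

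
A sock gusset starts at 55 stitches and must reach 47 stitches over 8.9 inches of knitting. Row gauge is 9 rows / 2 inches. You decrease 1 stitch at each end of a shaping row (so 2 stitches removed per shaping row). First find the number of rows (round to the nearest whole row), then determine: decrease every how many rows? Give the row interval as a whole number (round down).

Rows = 8.9 × 4.5 = 40.1 → 40 rows.
Stitches to remove: 8 → 4 shaping rows (at 2 st each).
40 / 4 = 10.00 → every 10 rows.

Decrease every 10th row.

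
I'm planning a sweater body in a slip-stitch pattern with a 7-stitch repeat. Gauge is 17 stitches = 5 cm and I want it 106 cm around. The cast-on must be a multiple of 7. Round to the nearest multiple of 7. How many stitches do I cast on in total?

17 / 5 = 3.4 sts per cm.
106 × 3.4 = 360.40 sts.
Nearest multiple of 7: 357.

CO 357 sts.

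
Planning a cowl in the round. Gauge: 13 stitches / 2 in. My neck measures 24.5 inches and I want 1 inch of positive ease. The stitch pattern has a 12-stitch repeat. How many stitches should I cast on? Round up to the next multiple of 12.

Finished = 24.5 + 1 = 25.5 inches.
13 / 2 = 6.5 sts/in.
25.5 × 6.5 = 165.75 sts.
Next multiple of 12: 168.

CO 168 sts.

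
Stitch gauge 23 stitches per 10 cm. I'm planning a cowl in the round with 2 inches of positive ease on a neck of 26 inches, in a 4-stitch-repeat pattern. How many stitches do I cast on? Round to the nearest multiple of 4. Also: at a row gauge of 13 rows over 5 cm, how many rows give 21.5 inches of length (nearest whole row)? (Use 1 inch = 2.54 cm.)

Finished = 26 + 2 = 28 inches.
28 inches × 2.54 = 71.12 cm.
23/10 = 2.3 sts per cm; 71.12 × 2.3 = 163.58 sts.
Nearest multiple of 4 → 164.
21.5 inches = 54.61 cm; × 2.6 = 141.99 → 142 rows.

Cast on 164 stitches; work 142 rows.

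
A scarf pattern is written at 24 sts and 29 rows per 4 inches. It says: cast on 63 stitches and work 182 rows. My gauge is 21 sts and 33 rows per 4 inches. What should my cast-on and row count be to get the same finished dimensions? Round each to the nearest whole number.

Cast on 55 stitches; work 207 rows.

Stitches: 63 × 21/24 = 55.12 → 55.
Rows: 182 × 33/29 = 207.10 → 207.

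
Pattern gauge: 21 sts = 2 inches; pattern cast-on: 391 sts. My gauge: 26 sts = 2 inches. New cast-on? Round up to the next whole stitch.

Scale factor = 26 / 21 = 1.238.
391 × 26 / 21 = 484.10 sts.
→ 485 sts.

485 stitches.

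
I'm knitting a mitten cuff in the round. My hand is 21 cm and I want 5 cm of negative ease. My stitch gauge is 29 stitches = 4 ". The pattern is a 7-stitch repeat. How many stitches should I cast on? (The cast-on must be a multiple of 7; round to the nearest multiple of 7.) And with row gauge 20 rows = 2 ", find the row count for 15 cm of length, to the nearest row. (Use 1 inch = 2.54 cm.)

Finished = 21 − 5 = 16 cm.
16 cm × 1/2.54 = 6.30 inches.
29/4 = 7.25 sts per in; 6.30 × 7.25 = 45.67 sts.
Nearest multiple of 7 → 49.
15 cm = 5.91 inches; × 10 = 59.06 → 59 rows.

Cast on 49 stitches; work 59 rows.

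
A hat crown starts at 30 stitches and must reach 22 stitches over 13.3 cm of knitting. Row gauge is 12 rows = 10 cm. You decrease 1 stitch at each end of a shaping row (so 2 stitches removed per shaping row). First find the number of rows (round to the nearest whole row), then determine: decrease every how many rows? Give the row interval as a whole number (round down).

Rows = 13.3 × 1.2 = 16.0 → 16 rows.
Stitches to remove: 8 → 4 shaping rows (at 2 st each).
16 / 4 = 4.00 → every 4 rows.

Decrease every 4th row.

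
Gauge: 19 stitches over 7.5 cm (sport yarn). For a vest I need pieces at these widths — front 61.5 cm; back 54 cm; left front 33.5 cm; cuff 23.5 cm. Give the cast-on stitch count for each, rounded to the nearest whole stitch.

front 156; back 137; left front 85; cuff 60.

Rate = 19/7.5 = 2.533 sts per cm.
front: 61.5 × 2.533 = 155.80 → 156.
back: 54 × 2.533 = 136.80 → 137.
left front: 33.5 × 2.533 = 84.87 → 85.
cuff: 23.5 × 2.533 = 59.53 → 60.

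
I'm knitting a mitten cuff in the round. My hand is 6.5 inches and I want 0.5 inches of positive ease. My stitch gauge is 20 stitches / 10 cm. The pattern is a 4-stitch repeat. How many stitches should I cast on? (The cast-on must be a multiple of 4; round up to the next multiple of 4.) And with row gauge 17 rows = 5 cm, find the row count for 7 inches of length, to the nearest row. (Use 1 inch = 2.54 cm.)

Cast on 36 stitches; work 60 rows.

Finished = 6.5 + 0.5 = 7 inches.
7 inches × 2.54 = 17.78 cm.
20/10 = 2 sts per cm; 17.78 × 2 = 35.56 sts.
Next multiple of 4 → 36.
7 inches = 17.78 cm; × 3.4 = 60.45 → 60 rows.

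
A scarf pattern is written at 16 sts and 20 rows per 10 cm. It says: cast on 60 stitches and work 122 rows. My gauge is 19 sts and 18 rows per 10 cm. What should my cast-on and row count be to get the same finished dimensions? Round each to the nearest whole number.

Stitches: 60 × 19/16 = 71.25 → 71.
Rows: 122 × 18/20 = 109.80 → 110.

Cast on 71 stitches; work 110 rows.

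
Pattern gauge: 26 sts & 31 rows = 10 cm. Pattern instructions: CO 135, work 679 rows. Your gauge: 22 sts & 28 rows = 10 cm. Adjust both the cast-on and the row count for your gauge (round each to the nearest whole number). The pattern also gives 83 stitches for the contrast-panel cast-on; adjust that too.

Cast on 114 stitches; work 613 rows; contrast-panel cast-on 70 stitches.

Stitches: 135 × 22/26 = 114.23 → 114.
Rows: 679 × 28/31 = 613.29 → 613.
contrast-panel cast-on: 83 × 22/26 = 70.23 → 70.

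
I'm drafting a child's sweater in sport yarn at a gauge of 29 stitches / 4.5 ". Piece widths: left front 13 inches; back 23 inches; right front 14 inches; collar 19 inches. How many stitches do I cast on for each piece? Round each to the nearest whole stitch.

left front 84; back 148; right front 90; collar 122.

Rate = 29/4.5 = 6.444 sts per in.
left front: 13 × 6.444 = 83.78 → 84.
back: 23 × 6.444 = 148.22 → 148.
right front: 14 × 6.444 = 90.22 → 90.
collar: 19 × 6.444 = 122.44 → 122.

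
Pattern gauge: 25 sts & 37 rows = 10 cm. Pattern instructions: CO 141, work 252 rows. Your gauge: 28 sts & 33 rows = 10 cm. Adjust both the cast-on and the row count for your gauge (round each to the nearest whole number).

Cast on 158 stitches; work 225 rows.

Stitches: 141 × 28/25 = 157.92 → 158.
Rows: 252 × 33/37 = 224.76 → 225.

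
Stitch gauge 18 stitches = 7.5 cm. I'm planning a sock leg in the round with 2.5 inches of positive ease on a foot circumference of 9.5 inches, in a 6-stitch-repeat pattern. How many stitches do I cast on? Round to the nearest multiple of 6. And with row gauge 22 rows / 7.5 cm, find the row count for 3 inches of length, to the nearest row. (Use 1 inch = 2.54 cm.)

Finished = 9.5 + 2.5 = 12 inches.
12 inches × 2.54 = 30.48 cm.
18/7.5 = 2.4 sts per cm; 30.48 × 2.4 = 73.15 sts.
Nearest multiple of 6 → 72.
3 inches = 7.62 cm; × 2.933 = 22.35 → 22 rows.

Cast on 72 stitches; work 22 rows.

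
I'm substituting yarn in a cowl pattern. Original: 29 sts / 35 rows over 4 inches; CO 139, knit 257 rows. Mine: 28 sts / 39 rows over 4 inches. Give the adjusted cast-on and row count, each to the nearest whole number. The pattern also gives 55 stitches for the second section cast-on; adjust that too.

Cast on 134 stitches; work 286 rows; second section cast-on 53 stitches.

Stitches: 139 × 28/29 = 134.21 → 134.
Rows: 257 × 39/35 = 286.37 → 286.
second section cast-on: 55 × 28/29 = 53.10 → 53.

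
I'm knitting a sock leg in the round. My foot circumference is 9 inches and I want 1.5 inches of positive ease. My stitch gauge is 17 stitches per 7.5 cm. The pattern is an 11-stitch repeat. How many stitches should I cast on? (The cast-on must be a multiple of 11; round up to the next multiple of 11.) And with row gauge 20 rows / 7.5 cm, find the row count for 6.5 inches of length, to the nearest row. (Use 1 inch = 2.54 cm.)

Finished = 9 + 1.5 = 10.5 inches.
10.5 inches × 2.54 = 26.67 cm.
17/7.5 = 2.267 sts per cm; 26.67 × 2.267 = 60.45 sts.
Next multiple of 11 → 66.
6.5 inches = 16.51 cm; × 2.667 = 44.03 → 44 rows.

Cast on 66 stitches; work 44 rows.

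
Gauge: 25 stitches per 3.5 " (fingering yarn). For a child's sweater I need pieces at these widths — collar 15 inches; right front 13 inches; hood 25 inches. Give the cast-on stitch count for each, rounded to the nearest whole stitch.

Rate = 25/3.5 = 7.143 sts per in.
collar: 15 × 7.143 = 107.14 → 107.
right front: 13 × 7.143 = 92.86 → 93.
hood: 25 × 7.143 = 178.57 → 179.

collar 107; right front 93; hood 179.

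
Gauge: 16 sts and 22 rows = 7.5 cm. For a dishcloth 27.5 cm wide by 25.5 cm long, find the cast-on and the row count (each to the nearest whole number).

Stitch gauge = 16/7.5 = 2.133 sts/cm; 27.5 × 2.133 = 58.67 → 59 sts.
Row gauge = 22/7.5 = 2.933 rows/cm; 25.5 × 2.933 = 74.80 → 75 rows.

Cast on 59 stitches and work 75 rows.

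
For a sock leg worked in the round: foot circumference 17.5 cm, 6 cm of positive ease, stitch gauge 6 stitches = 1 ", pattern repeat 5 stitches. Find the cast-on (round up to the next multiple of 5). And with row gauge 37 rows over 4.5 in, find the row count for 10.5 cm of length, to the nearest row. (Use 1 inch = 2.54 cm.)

Cast on 60 stitches; work 34 rows.

Finished = 17.5 + 6 = 23.5 cm.
23.5 cm × 1/2.54 = 9.25 inches.
6/1 = 6 sts per in; 9.25 × 6 = 55.51 sts.
Next multiple of 5 → 60.
10.5 cm = 4.13 inches; × 8.222 = 33.99 → 34 rows.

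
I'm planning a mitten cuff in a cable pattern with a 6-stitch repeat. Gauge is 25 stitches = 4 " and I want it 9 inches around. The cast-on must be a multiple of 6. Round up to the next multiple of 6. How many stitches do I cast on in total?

25 / 4 = 6.25 sts per inch.
9 × 6.25 = 56.25 sts.
Next multiple of 6: 60.

CO 60 sts.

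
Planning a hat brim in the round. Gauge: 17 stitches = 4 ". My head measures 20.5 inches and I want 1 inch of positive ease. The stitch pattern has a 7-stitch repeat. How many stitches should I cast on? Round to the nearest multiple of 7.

Finished = 20.5 + 1 = 21.5 inches.
17 / 4 = 4.25 sts/in.
21.5 × 4.25 = 91.38 sts.
Nearest multiple of 7: 91.

91 stitches.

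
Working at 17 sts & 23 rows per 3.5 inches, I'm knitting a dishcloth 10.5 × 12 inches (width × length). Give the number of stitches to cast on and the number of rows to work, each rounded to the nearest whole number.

Stitch gauge = 17/3.5 = 4.857 sts/in; 10.5 × 4.857 = 51.00 → 51 sts.
Row gauge = 23/3.5 = 6.571 rows/in; 12 × 6.571 = 78.86 → 79 rows.

Cast on 51 stitches and work 79 rows.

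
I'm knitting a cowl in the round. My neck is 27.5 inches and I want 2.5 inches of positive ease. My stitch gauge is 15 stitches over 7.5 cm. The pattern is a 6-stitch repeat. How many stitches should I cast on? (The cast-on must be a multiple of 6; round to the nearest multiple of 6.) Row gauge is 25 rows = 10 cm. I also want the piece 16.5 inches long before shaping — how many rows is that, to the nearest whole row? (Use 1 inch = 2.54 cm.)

Finished = 27.5 + 2.5 = 30 inches.
30 inches × 2.54 = 76.20 cm.
15/7.5 = 2 sts per cm; 76.20 × 2 = 152.40 sts.
Nearest multiple of 6 → 150.
16.5 inches = 41.91 cm; × 2.5 = 104.78 → 105 rows.

Cast on 150 stitches; work 105 rows.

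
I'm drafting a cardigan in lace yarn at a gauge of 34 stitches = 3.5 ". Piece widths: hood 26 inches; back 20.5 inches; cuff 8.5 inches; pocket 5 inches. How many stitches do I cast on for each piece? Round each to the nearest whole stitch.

Rate = 34/3.5 = 9.714 sts per in.
hood: 26 × 9.714 = 252.57 → 253.
back: 20.5 × 9.714 = 199.14 → 199.
cuff: 8.5 × 9.714 = 82.57 → 83.
pocket: 5 × 9.714 = 48.57 → 49.

hood 253; back 199; cuff 83; pocket 49.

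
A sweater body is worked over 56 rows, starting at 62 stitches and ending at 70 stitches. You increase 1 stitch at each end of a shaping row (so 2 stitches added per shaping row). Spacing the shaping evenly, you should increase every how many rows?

Stitches to add: |70 − 62| = 8.
Shaping rows needed: 8 / 2 = 4.
56 rows / 4 = every 14 rows.

Increase every 14th row.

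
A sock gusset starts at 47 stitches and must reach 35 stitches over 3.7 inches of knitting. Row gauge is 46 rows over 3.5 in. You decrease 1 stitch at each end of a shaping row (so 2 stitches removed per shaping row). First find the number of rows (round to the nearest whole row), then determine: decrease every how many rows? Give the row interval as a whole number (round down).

Decrease every 8th row.

Rows = 3.7 × 13.143 = 48.6 → 49 rows.
Stitches to remove: 12 → 6 shaping rows (at 2 st each).
49 / 6 = 8.17 → every 8 rows.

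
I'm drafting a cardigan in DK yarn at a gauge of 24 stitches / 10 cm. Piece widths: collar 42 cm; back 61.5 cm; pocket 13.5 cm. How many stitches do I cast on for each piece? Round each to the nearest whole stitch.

Rate = 24/10 = 2.4 sts per cm.
collar: 42 × 2.4 = 100.80 → 101.
back: 61.5 × 2.4 = 147.60 → 148.
pocket: 13.5 × 2.4 = 32.40 → 32.

collar 101; back 148; pocket 32.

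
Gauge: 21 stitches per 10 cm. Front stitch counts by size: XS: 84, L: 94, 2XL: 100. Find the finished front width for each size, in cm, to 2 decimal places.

21/10 = 2.1 sts per cm.
XS: 84 / 2.1 = 40.000 → 40.00 cm.
L: 94 / 2.1 = 44.762 → 44.76 cm.
2XL: 100 / 2.1 = 47.619 → 47.62 cm.

XS 40.00 cm; L 44.76 cm; 2XL 47.62 cm.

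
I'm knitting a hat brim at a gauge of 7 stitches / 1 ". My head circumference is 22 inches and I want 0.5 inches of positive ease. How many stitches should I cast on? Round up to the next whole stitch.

Cast on 158 stitches.

Finished = 22 + 0.5 = 22.5 in.
7 / 1 = 7 sts per inch.
22.50 × 7 = 157.50 sts.
→ 158 sts.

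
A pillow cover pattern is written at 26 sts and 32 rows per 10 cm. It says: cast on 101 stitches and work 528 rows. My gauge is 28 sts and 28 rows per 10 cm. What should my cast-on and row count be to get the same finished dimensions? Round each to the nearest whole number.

Stitches: 101 × 28/26 = 108.77 → 109.
Rows: 528 × 28/32 = 462.00 → 462.

Cast on 109 stitches; work 462 rows.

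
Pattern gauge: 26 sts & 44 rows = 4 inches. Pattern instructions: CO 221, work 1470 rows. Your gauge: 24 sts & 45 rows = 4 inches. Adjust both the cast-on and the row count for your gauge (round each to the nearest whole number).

Cast on 204 stitches; work 1503 rows.

Stitches: 221 × 24/26 = 204.00 → 204.
Rows: 1470 × 45/44 = 1503.41 → 1503.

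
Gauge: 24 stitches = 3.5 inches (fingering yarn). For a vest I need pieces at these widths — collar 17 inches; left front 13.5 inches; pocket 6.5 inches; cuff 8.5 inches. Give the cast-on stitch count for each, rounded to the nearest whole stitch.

collar 117; left front 93; pocket 45; cuff 58.

Rate = 24/3.5 = 6.857 sts per in.
collar: 17 × 6.857 = 116.57 → 117.
left front: 13.5 × 6.857 = 92.57 → 93.
pocket: 6.5 × 6.857 = 44.57 → 45.
cuff: 8.5 × 6.857 = 58.29 → 58.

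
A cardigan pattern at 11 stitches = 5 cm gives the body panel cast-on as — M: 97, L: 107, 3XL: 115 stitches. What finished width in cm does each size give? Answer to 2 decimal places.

M 44.09 cm; L 48.64 cm; 3XL 52.27 cm.

11/5 = 2.2 sts per cm.
M: 97 / 2.2 = 44.091 → 44.09 cm.
L: 107 / 2.2 = 48.636 → 48.64 cm.
3XL: 115 / 2.2 = 52.273 → 52.27 cm.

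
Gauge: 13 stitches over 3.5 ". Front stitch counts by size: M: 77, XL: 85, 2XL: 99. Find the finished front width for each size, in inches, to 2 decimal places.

13/3.5 = 3.714 sts per in.
M: 77 / 3.714 = 20.731 → 20.73 in.
XL: 85 / 3.714 = 22.885 → 22.88 in.
2XL: 99 / 3.714 = 26.654 → 26.65 in.

M 20.73 inches; XL 22.88 inches; 2XL 26.65 inches.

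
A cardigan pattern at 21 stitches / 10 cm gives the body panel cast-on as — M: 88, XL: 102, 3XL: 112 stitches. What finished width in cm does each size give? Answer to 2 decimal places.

21/10 = 2.1 sts per cm.
M: 88 / 2.1 = 41.905 → 41.90 cm.
XL: 102 / 2.1 = 48.571 → 48.57 cm.
3XL: 112 / 2.1 = 53.333 → 53.33 cm.

M 41.90 cm; XL 48.57 cm; 3XL 53.33 cm.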